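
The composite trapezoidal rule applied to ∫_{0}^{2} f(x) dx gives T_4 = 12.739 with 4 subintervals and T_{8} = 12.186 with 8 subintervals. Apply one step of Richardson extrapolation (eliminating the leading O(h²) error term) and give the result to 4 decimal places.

12.0017

R = (4·T_{8} − T_4) / 3 = (4·12.186 − 12.739)/3 = (36.005)/3 = 12.0017.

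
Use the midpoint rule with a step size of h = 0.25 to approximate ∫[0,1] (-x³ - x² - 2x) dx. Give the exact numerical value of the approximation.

-1.5703125

h = (1 − 0)/4 = 0.25.
Midpoints m₁,…,m₄ = 0.125, 0.375, 0.625, 0.875.
f(m₁)=-0.267578125, f(m₂)=-0.943359375, f(m₃)=-1.884765625, f(m₄)=-3.185546875.
h·[f(m₁) + f(m₂) + f(m₃) + f(m₄)] = 0.25·(-6.28125) = -1.5703125.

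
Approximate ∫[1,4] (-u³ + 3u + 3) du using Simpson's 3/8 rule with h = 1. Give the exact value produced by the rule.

-32.25

h = (4 − 1)/3 = 1.
Nodes u₀,…,u₃ = 1, 2, 3, 4.
f(u) = -u³ + 3u + 3: f₀=5, f₁=1, f₂=-15, f₃=-49.
(3h/8)·[f₀ + 3f₁ + 3f₂ + f₃] = 0.375·(-86) = -32.25.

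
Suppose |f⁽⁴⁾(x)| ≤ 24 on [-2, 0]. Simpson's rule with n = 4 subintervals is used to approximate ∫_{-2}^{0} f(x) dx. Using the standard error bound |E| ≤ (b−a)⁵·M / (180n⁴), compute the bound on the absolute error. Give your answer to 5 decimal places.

0.01667

|E| ≤ (2)⁵·24 / (180·4⁴) = 768/46080 = 0.01667.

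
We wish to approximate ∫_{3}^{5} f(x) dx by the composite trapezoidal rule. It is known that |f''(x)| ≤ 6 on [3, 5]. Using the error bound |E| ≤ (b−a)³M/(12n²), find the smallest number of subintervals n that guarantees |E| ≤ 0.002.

Need 48/(12n²) ≤ 0.002.
n² ≥ 48/(12·0.002) = 2000 ⇒ n ≥ 44.7214, so the smallest n is 45.

45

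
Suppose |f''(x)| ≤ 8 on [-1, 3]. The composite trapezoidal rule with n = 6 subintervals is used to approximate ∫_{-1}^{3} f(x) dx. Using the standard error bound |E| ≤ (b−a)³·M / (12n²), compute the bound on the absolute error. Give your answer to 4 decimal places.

|E| ≤ (4)³·8 / (12·6²) = 512/432 = 1.1852.

1.1852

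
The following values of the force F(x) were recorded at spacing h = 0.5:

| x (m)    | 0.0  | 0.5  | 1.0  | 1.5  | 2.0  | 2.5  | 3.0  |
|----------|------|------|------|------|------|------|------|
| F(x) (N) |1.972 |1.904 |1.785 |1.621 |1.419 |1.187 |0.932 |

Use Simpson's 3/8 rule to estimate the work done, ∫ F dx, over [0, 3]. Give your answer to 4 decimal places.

h = 0.5, n = 6.
(3h/8)·[y₀ + 3y₁ + 3y₂ + 2y₃ + 3y₄ + 3y₅ + y₆] = 0.1875·(25.031) = 4.6933.

4.6933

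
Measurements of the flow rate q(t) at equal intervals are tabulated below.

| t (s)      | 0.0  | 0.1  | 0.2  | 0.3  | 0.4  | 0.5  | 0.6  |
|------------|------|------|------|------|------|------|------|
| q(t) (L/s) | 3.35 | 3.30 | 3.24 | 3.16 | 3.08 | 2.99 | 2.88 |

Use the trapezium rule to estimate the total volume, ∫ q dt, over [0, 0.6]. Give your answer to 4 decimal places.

h = 0.1, n = 6.
(h/2)·[y₀ + 2y₁ + 2y₂ + 2y₃ + 2y₄ + 2y₅ + y₆] = 0.05·(37.77) = 1.8885.

1.8885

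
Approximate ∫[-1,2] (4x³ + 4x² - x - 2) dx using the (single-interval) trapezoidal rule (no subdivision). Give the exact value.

T = (b−a)/2 · [f(-1) + f(2)] = 1.5·[(-1) + 44] = 64.5.

64.5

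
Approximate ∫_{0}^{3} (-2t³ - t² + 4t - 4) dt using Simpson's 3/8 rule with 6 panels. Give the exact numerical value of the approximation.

-43.5

h = (3 − 0)/6 = 0.5.
Nodes t₀,…,t₆ = 0, 0.5, 1, 1.5, 2, 2.5, 3.
f(t) = -2t³ - t² + 4t - 4: f₀=-4, f₁=-2.5, f₂=-3, f₃=-7, f₄=-16, f₅=-31.5, f₆=-55.
(3h/8)·[f₀ + 3f₁ + 3f₂ + 2f₃ + 3f₄ + 3f₅ + f₆] = 0.1875·(-232) = -43.5.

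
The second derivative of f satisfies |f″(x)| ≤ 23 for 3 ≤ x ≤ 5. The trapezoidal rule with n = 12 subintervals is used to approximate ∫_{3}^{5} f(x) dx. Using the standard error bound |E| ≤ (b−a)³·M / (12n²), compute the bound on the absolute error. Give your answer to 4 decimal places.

|E| ≤ (2)³·23 / (12·12²) = 184/1728 = 0.1065.

0.1065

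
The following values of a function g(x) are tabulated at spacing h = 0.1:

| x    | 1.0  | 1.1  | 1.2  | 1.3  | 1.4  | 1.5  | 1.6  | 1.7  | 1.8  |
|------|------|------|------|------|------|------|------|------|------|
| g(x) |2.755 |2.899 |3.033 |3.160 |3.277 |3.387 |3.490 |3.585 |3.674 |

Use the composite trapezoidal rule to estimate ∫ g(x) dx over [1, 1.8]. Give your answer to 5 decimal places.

h = 0.1, n = 8.
(h/2)·[y₀ + 2y₁ + 2y₂ + 2y₃ + 2y₄ + 2y₅ + 2y₆ + 2y₇ + y₈] = 0.05·(52.091) = 2.60455.

2.60455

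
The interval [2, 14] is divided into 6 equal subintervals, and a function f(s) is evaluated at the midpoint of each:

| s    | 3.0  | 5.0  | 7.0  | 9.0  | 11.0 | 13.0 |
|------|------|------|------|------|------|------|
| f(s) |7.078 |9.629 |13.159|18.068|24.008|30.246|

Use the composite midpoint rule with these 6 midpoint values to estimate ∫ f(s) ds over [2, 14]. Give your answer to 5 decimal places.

204.37600

h = 2, n = 6.
h·[y(m₁) + y(m₂) + y(m₃) + y(m₄) + y(m₅) + y(m₆)] = 2·(102.188) = 204.37600.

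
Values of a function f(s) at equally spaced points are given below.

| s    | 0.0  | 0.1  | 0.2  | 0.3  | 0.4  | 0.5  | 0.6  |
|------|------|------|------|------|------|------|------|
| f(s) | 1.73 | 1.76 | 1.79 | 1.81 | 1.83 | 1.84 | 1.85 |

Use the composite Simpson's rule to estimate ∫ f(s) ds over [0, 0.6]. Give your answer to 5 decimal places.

1.08200

h = 0.1, n = 6.
(h/3)·[y₀ + 4y₁ + 2y₂ + 4y₃ + 2y₄ + 4y₅ + y₆] = 0.033333·(32.46) = 1.08200.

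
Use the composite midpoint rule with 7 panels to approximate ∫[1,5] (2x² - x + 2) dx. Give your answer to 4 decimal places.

78.4490

h = (5 − 1)/7 = 0.571429.
Midpoints m₁,…,m₇ = 1.285714, 1.857143, 2.428571, 3, 3.571429, 4.142857, 4.714286.
f(m₁)=4.020408, f(m₂)=7.040816, f(m₃)=11.367347, f(m₄)=17, f(m₅)=23.938776, f(m₆)=32.183673, f(m₇)=41.734694.
h·[f(m₁) + f(m₂) + f(m₃) + f(m₄) + f(m₅) + f(m₆) + f(m₇)] = 0.571429·(137.285714) = 78.4490.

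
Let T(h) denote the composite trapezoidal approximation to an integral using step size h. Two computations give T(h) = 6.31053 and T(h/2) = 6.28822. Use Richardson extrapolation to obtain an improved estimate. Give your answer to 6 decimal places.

6.280783

R = (4·T(h/2) − T(h)) / 3 = (4·6.28822 − 6.31053)/3 = (18.84235)/3 = 6.280783.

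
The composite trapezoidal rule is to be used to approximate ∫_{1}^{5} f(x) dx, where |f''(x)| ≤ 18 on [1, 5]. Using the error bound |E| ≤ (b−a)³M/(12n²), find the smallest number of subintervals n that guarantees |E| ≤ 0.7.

Need 1152/(12n²) ≤ 0.7.
n² ≥ 1152/(12·0.7) = 137.143 ⇒ n ≥ 11.7108, so the smallest n is 12.

12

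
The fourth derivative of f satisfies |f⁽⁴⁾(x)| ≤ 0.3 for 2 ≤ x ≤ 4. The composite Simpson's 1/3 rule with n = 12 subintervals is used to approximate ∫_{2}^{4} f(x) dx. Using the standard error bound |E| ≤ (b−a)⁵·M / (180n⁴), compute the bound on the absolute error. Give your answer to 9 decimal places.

|E| ≤ (2)⁵·0.3 / (180·12⁴) = 9.6/3732480 = 0.000002572.

0.000002572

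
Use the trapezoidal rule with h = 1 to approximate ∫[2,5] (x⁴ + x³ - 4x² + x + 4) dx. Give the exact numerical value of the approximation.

h = (5 − 2)/3 = 1.
Nodes x₀,…,x₃ = 2, 3, 4, 5.
f(x) = x⁴ + x³ - 4x² + x + 4: f₀=14, f₁=79, f₂=264, f₃=659.
(h/2)·[f₀ + 2f₁ + 2f₂ + f₃] = 0.5·(1359) = 679.5.

679.5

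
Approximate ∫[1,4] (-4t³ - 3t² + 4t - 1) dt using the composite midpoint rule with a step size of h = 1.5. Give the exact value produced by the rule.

-272.4375

h = (4 − 1)/2 = 1.5.
Midpoints m₁,…,m₂ = 1.75, 3.25.
f(m₁)=-24.625, f(m₂)=-157.
h·[f(m₁) + f(m₂)] = 1.5·(-181.625) = -272.4375.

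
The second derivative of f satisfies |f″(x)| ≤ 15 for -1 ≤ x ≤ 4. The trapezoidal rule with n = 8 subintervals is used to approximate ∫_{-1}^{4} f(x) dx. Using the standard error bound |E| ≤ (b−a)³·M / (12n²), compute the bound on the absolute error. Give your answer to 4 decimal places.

2.4414

|E| ≤ (5)³·15 / (12·8²) = 1875/768 = 2.4414.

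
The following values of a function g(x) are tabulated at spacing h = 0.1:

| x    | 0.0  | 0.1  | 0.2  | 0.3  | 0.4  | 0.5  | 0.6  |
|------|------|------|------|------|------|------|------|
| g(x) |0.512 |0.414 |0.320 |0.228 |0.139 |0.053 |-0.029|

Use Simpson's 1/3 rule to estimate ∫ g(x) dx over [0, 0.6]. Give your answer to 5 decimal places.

h = 0.1, n = 6.
(h/3)·[y₀ + 4y₁ + 2y₂ + 4y₃ + 2y₄ + 4y₅ + y₆] = 0.033333·(4.181) = 0.13937.

0.13937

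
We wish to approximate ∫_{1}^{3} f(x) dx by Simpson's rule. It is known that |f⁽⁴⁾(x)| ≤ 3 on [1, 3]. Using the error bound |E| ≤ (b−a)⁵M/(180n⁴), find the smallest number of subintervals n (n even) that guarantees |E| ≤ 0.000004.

20

Need 96/(180n⁴) ≤ 0.000004.
n⁴ ≥ 96/(180·0.000004) = 133333 ⇒ n ≥ 19.1089, so the smallest even n is 20. (n must be even for Simpson's rule.)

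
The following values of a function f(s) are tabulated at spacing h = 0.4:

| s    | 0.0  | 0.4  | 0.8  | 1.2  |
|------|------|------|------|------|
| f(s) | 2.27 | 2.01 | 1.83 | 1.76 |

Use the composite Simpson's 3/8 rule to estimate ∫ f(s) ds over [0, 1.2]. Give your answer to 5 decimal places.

2.33250

h = 0.4, n = 3.
(3h/8)·[y₀ + 3y₁ + 3y₂ + y₃] = 0.15·(15.55) = 2.33250.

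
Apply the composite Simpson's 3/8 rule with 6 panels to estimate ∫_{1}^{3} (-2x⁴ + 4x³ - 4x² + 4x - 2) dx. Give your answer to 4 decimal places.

h = (3 − 1)/6 = 0.333333.
Nodes x₀,…,x₆ = 1, 1.333333, 1.666667, 2, 2.333333, 2.666667, 3.
f(x) = -2x⁴ + 4x³ - 4x² + 4x - 2: f₀=0, f₁=-0.617284, f₂=-3.358025, f₃=-10, f₄=-22.913580, f₅=-45.061728, f₆=-80.
(3h/8)·[f₀ + 3f₁ + 3f₂ + 2f₃ + 3f₄ + 3f₅ + f₆] = 0.125·(-315.851852) = -39.4815.

-39.4815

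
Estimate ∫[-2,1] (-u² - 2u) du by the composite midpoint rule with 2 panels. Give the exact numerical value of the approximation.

h = (1 − (-2))/2 = 1.5.
Midpoints m₁,…,m₂ = -1.25, 0.25.
f(m₁)=0.9375, f(m₂)=-0.5625.
h·[f(m₁) + f(m₂)] = 1.5·(0.375) = 0.5625.

0.5625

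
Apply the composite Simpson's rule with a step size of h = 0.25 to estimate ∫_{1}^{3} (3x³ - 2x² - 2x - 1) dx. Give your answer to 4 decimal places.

32.6667

h = (3 − 1)/8 = 0.25.
Nodes x₀,…,x₈ = 1, 1.25, 1.5, 1.75, 2, 2.25, 2.5, 2.75, 3.
f(x) = 3x³ - 2x² - 2x - 1: f₀=-2, f₁=-0.765625, f₂=1.625, f₃=5.453125, f₄=11, f₅=18.546875, f₆=28.375, f₇=40.765625, f₈=56.
(h/3)·[f₀ + 4f₁ + 2f₂ + 4f₃ + 2f₄ + 4f₅ + 2f₆ + 4f₇ + f₈] = 0.083333·(392) = 32.6667.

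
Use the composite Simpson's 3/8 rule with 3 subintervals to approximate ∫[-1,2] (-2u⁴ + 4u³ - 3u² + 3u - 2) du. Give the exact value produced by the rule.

-10.5

h = (2 − (-1))/3 = 1.
Nodes u₀,…,u₃ = -1, 0, 1, 2.
f(u) = -2u⁴ + 4u³ - 3u² + 3u - 2: f₀=-14, f₁=-2, f₂=0, f₃=-8.
(3h/8)·[f₀ + 3f₁ + 3f₂ + f₃] = 0.375·(-28) = -10.5.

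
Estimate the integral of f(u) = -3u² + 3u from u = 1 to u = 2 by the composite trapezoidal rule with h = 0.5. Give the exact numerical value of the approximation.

h = (2 − 1)/2 = 0.5.
Nodes u₀,…,u₂ = 1, 1.5, 2.
f(u) = -3u² + 3u: f₀=0, f₁=-2.25, f₂=-6.
(h/2)·[f₀ + 2f₁ + f₂] = 0.25·(-10.5) = -2.625.

-2.625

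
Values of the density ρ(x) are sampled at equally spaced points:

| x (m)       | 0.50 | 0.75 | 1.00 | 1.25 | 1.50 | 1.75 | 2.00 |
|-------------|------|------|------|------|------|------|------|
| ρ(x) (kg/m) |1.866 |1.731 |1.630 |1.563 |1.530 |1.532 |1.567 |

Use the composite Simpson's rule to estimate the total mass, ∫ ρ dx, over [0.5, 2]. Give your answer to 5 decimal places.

2.42142

h = 0.25, n = 6.
(h/3)·[y₀ + 4y₁ + 2y₂ + 4y₃ + 2y₄ + 4y₅ + y₆] = 0.083333·(29.057) = 2.42142.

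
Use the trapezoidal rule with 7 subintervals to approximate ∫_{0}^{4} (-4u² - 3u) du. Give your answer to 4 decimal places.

-110.2041

h = (4 − 0)/7 = 0.571429.
Nodes u₀,…,u₇ = 0, 0.571429, 1.142857, 1.714286, 2.285714, 2.857143, 3.428571, 4.
f(u) = -4u² - 3u: f₀=0, f₁=-3.020408, f₂=-8.653061, f₃=-16.897959, f₄=-27.755102, f₅=-41.224490, f₆=-57.306122, f₇=-76.
(h/2)·[f₀ + 2f₁ + 2f₂ + 2f₃ + 2f₄ + 2f₅ + 2f₆ + f₇] = 0.285714·(-385.714286) = -110.2041.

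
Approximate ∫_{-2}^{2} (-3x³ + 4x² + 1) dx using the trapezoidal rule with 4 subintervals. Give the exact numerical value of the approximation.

h = (2 − (-2))/4 = 1.
Nodes x₀,…,x₄ = -2, -1, 0, 1, 2.
f(x) = -3x³ + 4x² + 1: f₀=41, f₁=8, f₂=1, f₃=2, f₄=-7.
(h/2)·[f₀ + 2f₁ + 2f₂ + 2f₃ + f₄] = 0.5·(56) = 28.

28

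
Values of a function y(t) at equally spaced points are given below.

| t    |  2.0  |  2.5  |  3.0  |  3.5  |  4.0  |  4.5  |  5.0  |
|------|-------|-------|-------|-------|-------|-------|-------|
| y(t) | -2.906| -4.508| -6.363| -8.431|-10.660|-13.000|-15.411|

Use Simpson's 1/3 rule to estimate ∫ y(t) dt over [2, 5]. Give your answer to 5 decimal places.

h = 0.5, n = 6.
(h/3)·[y₀ + 4y₁ + 2y₂ + 4y₃ + 2y₄ + 4y₅ + y₆] = 0.166667·(-156.119) = -26.01983.

-26.01983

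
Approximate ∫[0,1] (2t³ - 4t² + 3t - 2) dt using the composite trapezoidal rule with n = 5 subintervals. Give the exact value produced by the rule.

-1.34

h = (1 − 0)/5 = 0.2.
Nodes t₀,…,t₅ = 0, 0.2, 0.4, 0.6, 0.8, 1.
f(t) = 2t³ - 4t² + 3t - 2: f₀=-2, f₁=-1.544, f₂=-1.312, f₃=-1.208, f₄=-1.136, f₅=-1.
(h/2)·[f₀ + 2f₁ + 2f₂ + 2f₃ + 2f₄ + f₅] = 0.1·(-13.4) = -1.34.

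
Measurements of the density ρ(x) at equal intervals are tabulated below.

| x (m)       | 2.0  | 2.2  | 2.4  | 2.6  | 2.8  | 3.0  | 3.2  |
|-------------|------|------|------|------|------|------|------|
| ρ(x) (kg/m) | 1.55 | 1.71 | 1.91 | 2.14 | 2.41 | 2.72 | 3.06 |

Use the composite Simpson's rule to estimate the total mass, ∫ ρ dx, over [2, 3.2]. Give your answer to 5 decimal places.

2.63533

h = 0.2, n = 6.
(h/3)·[y₀ + 4y₁ + 2y₂ + 4y₃ + 2y₄ + 4y₅ + y₆] = 0.066667·(39.53) = 2.63533.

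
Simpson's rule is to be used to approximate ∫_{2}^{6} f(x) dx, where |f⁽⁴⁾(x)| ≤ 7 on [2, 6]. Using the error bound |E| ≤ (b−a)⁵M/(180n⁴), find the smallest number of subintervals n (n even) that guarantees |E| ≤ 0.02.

Need 7168/(180n⁴) ≤ 0.02.
n⁴ ≥ 7168/(180·0.02) = 1991.11 ⇒ n ≥ 6.6800, so the smallest even n is 8. (n must be even for Simpson's rule.)

8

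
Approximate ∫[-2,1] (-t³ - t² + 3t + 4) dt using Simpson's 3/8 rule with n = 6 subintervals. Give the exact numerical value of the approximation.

8.25

h = (1 − (-2))/6 = 0.5.
Nodes t₀,…,t₆ = -2, -1.5, -1, -0.5, 0, 0.5, 1.
f(t) = -t³ - t² + 3t + 4: f₀=2, f₁=0.625, f₂=1, f₃=2.375, f₄=4, f₅=5.125, f₆=5.
(3h/8)·[f₀ + 3f₁ + 3f₂ + 2f₃ + 3f₄ + 3f₅ + f₆] = 0.1875·(44) = 8.25.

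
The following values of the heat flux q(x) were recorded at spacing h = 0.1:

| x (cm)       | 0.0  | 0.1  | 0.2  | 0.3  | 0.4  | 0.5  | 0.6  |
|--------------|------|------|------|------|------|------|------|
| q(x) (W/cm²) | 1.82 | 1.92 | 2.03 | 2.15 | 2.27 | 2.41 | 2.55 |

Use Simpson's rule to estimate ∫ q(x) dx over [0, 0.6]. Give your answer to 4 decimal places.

1.2963

h = 0.1, n = 6.
(h/3)·[y₀ + 4y₁ + 2y₂ + 4y₃ + 2y₄ + 4y₅ + y₆] = 0.033333·(38.89) = 1.2963.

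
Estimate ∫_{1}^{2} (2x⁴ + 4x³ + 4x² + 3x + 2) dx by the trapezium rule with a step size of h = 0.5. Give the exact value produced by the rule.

45.3125

h = (2 − 1)/2 = 0.5.
Nodes x₀,…,x₂ = 1, 1.5, 2.
f(x) = 2x⁴ + 4x³ + 4x² + 3x + 2: f₀=15, f₁=39.125, f₂=88.
(h/2)·[f₀ + 2f₁ + f₂] = 0.25·(181.25) = 45.3125.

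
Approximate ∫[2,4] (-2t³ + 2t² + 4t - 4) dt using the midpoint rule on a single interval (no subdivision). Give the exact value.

M = (b−a)·f(3) = 2·(-28) = -56.

-56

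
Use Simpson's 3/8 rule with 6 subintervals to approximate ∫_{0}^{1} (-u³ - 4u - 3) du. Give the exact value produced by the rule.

h = (1 − 0)/6 = 0.166667.
Nodes u₀,…,u₆ = 0, 0.166667, 0.333333, 0.5, 0.666667, 0.833333, 1.
f(u) = -u³ - 4u - 3: f₀=-3, f₁=-3.671296, f₂=-4.370370, f₃=-5.125, f₄=-5.962963, f₅=-6.912037, f₆=-8.
(3h/8)·[f₀ + 3f₁ + 3f₂ + 2f₃ + 3f₄ + 3f₅ + f₆] = 0.0625·(-84) = -5.25.

-5.25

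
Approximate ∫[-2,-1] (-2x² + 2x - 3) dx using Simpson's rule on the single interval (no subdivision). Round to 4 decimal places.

-10.6667

S = (b−a)/6 · [f(-2) + 4f(-1.5) + f(-1)] = 0.166667·[(-15) + 4·(-10.5) + (-7)] = -10.6667.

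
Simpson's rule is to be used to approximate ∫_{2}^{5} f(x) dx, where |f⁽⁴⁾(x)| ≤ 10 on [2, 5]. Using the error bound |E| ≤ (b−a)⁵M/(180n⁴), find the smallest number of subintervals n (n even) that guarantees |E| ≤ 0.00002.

30

Need 2430/(180n⁴) ≤ 0.00002.
n⁴ ≥ 2430/(180·0.00002) = 675000 ⇒ n ≥ 28.6633, so the smallest even n is 30. (n must be even for Simpson's rule.)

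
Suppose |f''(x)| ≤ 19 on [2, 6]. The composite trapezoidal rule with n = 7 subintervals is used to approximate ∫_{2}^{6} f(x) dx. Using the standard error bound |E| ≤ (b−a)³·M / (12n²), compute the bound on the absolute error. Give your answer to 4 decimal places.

2.0680

|E| ≤ (4)³·19 / (12·7²) = 1216/588 = 2.0680.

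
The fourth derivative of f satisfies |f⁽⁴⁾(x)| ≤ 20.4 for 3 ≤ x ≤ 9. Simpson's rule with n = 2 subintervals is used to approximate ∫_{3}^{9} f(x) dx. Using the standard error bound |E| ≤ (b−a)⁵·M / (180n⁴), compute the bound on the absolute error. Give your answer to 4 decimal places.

|E| ≤ (6)⁵·20.4 / (180·2⁴) = 158630.4/2880 = 55.0800.

55.0800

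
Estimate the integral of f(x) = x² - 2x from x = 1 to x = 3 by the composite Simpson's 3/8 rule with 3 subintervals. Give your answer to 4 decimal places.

h = (3 − 1)/3 = 0.666667.
Nodes x₀,…,x₃ = 1, 1.666667, 2.333333, 3.
f(x) = x² - 2x: f₀=-1, f₁=-0.555556, f₂=0.777778, f₃=3.
(3h/8)·[f₀ + 3f₁ + 3f₂ + f₃] = 0.25·(2.666667) = 0.6667.

0.6667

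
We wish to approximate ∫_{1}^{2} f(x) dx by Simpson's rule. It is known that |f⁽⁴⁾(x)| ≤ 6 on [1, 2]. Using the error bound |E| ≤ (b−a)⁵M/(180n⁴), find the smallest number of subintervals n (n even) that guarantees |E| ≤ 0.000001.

Need 6/(180n⁴) ≤ 0.000001.
n⁴ ≥ 6/(180·0.000001) = 33333.3 ⇒ n ≥ 13.5120, so the smallest even n is 14. (n must be even for Simpson's rule.)

14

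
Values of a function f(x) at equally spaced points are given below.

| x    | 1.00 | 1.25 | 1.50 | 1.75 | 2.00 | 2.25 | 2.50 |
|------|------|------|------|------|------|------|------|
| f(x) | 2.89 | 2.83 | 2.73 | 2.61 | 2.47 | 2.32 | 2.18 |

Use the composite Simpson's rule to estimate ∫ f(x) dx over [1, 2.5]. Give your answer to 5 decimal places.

h = 0.25, n = 6.
(h/3)·[y₀ + 4y₁ + 2y₂ + 4y₃ + 2y₄ + 4y₅ + y₆] = 0.083333·(46.51) = 3.87583.

3.87583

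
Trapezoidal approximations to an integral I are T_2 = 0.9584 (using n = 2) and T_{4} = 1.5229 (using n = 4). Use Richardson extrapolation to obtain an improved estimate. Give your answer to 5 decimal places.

R = (4·T_{4} − T_2) / 3 = (4·1.5229 − 0.9584)/3 = (5.1332)/3 = 1.71107.

1.71107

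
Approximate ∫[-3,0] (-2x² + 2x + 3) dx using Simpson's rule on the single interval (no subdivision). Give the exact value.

S = (b−a)/6 · [f(-3) + 4f(-1.5) + f(0)] = 0.5·[(-21) + 4·(-4.5) + 3] = -18.

-18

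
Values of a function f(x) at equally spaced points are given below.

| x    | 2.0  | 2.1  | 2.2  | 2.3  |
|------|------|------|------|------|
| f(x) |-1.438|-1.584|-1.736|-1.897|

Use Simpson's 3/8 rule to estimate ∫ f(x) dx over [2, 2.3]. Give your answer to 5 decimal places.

-0.49856

h = 0.1, n = 3.
(3h/8)·[y₀ + 3y₁ + 3y₂ + y₃] = 0.0375·(-13.295) = -0.49856.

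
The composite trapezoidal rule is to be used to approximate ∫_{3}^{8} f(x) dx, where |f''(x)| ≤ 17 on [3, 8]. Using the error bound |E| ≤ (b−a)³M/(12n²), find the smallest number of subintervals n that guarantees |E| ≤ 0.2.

30

Need 2125/(12n²) ≤ 0.2.
n² ≥ 2125/(12·0.2) = 885.417 ⇒ n ≥ 29.7560, so the smallest n is 30.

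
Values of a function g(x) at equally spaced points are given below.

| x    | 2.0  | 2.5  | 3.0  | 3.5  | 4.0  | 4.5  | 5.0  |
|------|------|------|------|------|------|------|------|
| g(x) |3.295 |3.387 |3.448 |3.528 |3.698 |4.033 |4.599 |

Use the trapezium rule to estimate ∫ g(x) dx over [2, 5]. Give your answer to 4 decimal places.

h = 0.5, n = 6.
(h/2)·[y₀ + 2y₁ + 2y₂ + 2y₃ + 2y₄ + 2y₅ + y₆] = 0.25·(44.082) = 11.0205.

11.0205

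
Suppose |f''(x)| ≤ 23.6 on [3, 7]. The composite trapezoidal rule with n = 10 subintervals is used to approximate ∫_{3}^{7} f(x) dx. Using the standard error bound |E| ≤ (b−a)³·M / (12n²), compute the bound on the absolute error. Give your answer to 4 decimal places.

1.2587

|E| ≤ (4)³·23.6 / (12·10²) = 1510.4/1200 = 1.2587.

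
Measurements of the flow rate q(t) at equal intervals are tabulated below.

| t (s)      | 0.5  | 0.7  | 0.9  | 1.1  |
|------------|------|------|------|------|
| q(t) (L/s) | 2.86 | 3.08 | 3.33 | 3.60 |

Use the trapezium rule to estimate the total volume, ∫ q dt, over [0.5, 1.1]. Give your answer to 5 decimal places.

h = 0.2, n = 3.
(h/2)·[y₀ + 2y₁ + 2y₂ + y₃] = 0.1·(19.28) = 1.92800.

1.92800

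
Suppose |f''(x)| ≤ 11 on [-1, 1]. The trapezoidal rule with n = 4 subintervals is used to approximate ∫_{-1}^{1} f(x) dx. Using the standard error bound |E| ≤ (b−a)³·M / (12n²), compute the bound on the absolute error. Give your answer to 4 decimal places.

0.4583

|E| ≤ (2)³·11 / (12·4²) = 88/192 = 0.4583.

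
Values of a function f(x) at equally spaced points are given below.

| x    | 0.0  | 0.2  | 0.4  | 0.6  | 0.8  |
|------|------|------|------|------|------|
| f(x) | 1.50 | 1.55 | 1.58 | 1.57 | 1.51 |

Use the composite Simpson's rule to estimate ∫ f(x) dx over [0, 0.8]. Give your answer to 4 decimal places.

1.2433

h = 0.2, n = 4.
(h/3)·[y₀ + 4y₁ + 2y₂ + 4y₃ + y₄] = 0.066667·(18.65) = 1.2433.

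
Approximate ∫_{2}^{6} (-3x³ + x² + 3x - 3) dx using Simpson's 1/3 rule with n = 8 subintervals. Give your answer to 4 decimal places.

-854.6667

h = (6 − 2)/8 = 0.5.
Nodes x₀,…,x₈ = 2, 2.5, 3, 3.5, 4, 4.5, 5, 5.5, 6.
f(x) = -3x³ + x² + 3x - 3: f₀=-17, f₁=-36.125, f₂=-66, f₃=-108.875, f₄=-167, f₅=-242.625, f₆=-338, f₇=-455.375, f₈=-597.
(h/3)·[f₀ + 4f₁ + 2f₂ + 4f₃ + 2f₄ + 4f₅ + 2f₆ + 4f₇ + f₈] = 0.166667·(-5128) = -854.6667.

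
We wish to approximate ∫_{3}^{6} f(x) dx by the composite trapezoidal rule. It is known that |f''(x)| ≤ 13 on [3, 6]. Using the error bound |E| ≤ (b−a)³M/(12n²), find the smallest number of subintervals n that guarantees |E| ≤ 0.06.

23

Need 351/(12n²) ≤ 0.06.
n² ≥ 351/(12·0.06) = 487.5 ⇒ n ≥ 22.0794, so the smallest n is 23.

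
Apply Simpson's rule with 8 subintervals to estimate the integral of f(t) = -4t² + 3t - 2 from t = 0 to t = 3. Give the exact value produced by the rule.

h = (3 − 0)/8 = 0.375.
Nodes t₀,…,t₈ = 0, 0.375, 0.75, 1.125, 1.5, 1.875, 2.25, 2.625, 3.
f(t) = -4t² + 3t - 2: f₀=-2, f₁=-1.4375, f₂=-2, f₃=-3.6875, f₄=-6.5, f₅=-10.4375, f₆=-15.5, f₇=-21.6875, f₈=-29.
(h/3)·[f₀ + 4f₁ + 2f₂ + 4f₃ + 2f₄ + 4f₅ + 2f₆ + 4f₇ + f₈] = 0.125·(-228) = -28.5.

-28.5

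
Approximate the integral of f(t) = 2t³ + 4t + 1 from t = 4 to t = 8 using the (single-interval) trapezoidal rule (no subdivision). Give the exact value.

2404

T = (b−a)/2 · [f(4) + f(8)] = 2·[145 + 1057] = 2404.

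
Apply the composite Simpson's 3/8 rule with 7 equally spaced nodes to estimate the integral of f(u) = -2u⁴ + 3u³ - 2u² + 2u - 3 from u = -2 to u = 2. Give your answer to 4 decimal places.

-48.7407

h = (2 − (-2))/6 = 0.666667.
Nodes u₀,…,u₆ = -2, -1.333333, -0.666667, 0, 0.666667, 1.333333, 2.
f(u) = -2u⁴ + 3u³ - 2u² + 2u - 3: f₀=-71, f₁=-22.654321, f₂=-6.506173, f₃=-3, f₄=-2.061728, f₅=-3.098765, f₆=-15.
(3h/8)·[f₀ + 3f₁ + 3f₂ + 2f₃ + 3f₄ + 3f₅ + f₆] = 0.25·(-194.962963) = -48.7407.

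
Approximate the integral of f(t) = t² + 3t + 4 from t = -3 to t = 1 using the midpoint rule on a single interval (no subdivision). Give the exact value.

M = (b−a)·f(-1) = 4·(2) = 8.

8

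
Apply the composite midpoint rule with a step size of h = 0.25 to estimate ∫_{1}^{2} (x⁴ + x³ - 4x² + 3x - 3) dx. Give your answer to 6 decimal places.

2.041260

h = (2 − 1)/4 = 0.25.
Midpoints m₁,…,m₄ = 1.125, 1.375, 1.625, 1.875.
f(m₁)=-1.661865234375, f(m₂)=-0.263427734375, f(m₃)=2.576416015625, f(m₄)=7.513916015625.
h·[f(m₁) + f(m₂) + f(m₃) + f(m₄)] = 0.25·(8.1650390625) = 2.041260.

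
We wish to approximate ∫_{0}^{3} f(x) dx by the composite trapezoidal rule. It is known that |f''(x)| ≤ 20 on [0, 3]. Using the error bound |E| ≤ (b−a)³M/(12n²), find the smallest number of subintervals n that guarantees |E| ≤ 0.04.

Need 540/(12n²) ≤ 0.04.
n² ≥ 540/(12·0.04) = 1125 ⇒ n ≥ 33.5410, so the smallest n is 34.

34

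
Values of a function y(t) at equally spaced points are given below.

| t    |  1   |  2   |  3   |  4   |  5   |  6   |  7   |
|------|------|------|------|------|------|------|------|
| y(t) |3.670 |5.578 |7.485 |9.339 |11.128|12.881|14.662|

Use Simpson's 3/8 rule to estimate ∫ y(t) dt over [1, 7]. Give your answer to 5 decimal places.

55.58475

h = 1, n = 6.
(3h/8)·[y₀ + 3y₁ + 3y₂ + 2y₃ + 3y₄ + 3y₅ + y₆] = 0.375·(148.226) = 55.58475.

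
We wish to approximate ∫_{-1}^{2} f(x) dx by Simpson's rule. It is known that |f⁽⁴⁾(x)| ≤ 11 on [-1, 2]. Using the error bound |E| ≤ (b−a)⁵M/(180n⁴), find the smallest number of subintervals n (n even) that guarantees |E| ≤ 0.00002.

Need 2673/(180n⁴) ≤ 0.00002.
n⁴ ≥ 2673/(180·0.00002) = 742500 ⇒ n ≥ 29.3545, so the smallest even n is 30. (n must be even for Simpson's rule.)

30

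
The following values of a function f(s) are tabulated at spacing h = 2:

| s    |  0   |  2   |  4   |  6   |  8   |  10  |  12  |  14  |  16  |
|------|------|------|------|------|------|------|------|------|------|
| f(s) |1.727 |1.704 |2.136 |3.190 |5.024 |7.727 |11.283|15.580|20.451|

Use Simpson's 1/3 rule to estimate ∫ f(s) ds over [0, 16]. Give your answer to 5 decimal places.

h = 2, n = 8.
(h/3)·[y₀ + 4y₁ + 2y₂ + 4y₃ + 2y₄ + 4y₅ + 2y₆ + 4y₇ + y₈] = 0.666667·(171.868) = 114.57867.

114.57867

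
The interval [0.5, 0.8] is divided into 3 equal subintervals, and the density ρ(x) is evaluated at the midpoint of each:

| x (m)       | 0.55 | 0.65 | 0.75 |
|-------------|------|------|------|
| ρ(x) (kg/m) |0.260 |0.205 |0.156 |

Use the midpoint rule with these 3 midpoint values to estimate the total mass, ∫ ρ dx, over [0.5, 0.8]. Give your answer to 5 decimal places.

h = 0.1, n = 3.
h·[y(m₁) + y(m₂) + y(m₃)] = 0.1·(0.621) = 0.06210.

0.06210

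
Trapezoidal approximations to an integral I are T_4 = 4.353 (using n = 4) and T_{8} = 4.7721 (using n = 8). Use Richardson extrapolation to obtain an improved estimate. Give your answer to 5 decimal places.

4.91180

R = (4·T_{8} − T_4) / 3 = (4·4.7721 − 4.353)/3 = (14.7354)/3 = 4.91180.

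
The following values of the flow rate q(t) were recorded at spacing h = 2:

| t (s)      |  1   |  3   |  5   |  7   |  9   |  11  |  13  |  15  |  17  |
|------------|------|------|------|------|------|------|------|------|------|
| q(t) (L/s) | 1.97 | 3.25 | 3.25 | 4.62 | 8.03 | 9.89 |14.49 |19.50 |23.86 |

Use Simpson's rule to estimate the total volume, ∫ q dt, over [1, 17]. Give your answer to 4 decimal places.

h = 2, n = 8.
(h/3)·[y₀ + 4y₁ + 2y₂ + 4y₃ + 2y₄ + 4y₅ + 2y₆ + 4y₇ + y₈] = 0.666667·(226.41) = 150.9400.

150.9400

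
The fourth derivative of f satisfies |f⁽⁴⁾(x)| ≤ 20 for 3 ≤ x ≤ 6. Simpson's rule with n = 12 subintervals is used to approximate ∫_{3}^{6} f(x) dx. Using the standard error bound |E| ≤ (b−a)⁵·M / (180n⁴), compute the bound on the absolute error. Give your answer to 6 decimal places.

0.001302

|E| ≤ (3)⁵·20 / (180·12⁴) = 4860/3732480 = 0.001302.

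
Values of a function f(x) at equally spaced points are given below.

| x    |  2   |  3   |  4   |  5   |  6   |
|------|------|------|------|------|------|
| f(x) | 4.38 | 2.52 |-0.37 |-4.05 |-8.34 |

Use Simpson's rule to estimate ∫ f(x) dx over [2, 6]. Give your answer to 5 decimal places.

h = 1, n = 4.
(h/3)·[y₀ + 4y₁ + 2y₂ + 4y₃ + y₄] = 0.333333·(-10.82) = -3.60667.

-3.60667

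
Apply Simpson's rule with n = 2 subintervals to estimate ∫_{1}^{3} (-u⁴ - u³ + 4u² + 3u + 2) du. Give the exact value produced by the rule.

-18

h = (3 − 1)/2 = 1.
Nodes u₀,…,u₂ = 1, 2, 3.
f(u) = -u⁴ - u³ + 4u² + 3u + 2: f₀=7, f₁=0, f₂=-61.
(h/3)·[f₀ + 4f₁ + f₂] = 0.333333·(-54) = -18.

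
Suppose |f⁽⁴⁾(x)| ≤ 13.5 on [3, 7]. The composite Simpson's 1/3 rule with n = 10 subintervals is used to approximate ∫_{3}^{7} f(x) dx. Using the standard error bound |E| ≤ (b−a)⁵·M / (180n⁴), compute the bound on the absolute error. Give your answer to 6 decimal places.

0.007680

|E| ≤ (4)⁵·13.5 / (180·10⁴) = 13824/1800000 = 0.007680.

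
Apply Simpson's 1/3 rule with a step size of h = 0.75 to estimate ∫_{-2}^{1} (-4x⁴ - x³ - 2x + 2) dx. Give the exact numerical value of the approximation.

-14.15625

h = (1 − (-2))/4 = 0.75.
Nodes x₀,…,x₄ = -2, -1.25, -0.5, 0.25, 1.
f(x) = -4x⁴ - x³ - 2x + 2: f₀=-50, f₁=-3.3125, f₂=2.875, f₃=1.46875, f₄=-5.
(h/3)·[f₀ + 4f₁ + 2f₂ + 4f₃ + f₄] = 0.25·(-56.625) = -14.15625.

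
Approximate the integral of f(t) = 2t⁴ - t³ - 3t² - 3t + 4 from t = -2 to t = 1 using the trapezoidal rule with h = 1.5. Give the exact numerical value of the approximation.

35.25

h = (1 − (-2))/2 = 1.5.
Nodes t₀,…,t₂ = -2, -0.5, 1.
f(t) = 2t⁴ - t³ - 3t² - 3t + 4: f₀=38, f₁=5, f₂=-1.
(h/2)·[f₀ + 2f₁ + f₂] = 0.75·(47) = 35.25.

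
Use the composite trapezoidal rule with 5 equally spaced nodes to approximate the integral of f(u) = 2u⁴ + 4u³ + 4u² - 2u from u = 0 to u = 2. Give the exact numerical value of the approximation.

h = (2 − 0)/4 = 0.5.
Nodes u₀,…,u₄ = 0, 0.5, 1, 1.5, 2.
f(u) = 2u⁴ + 4u³ + 4u² - 2u: f₀=0, f₁=0.625, f₂=8, f₃=29.625, f₄=76.
(h/2)·[f₀ + 2f₁ + 2f₂ + 2f₃ + f₄] = 0.25·(152.5) = 38.125.

38.125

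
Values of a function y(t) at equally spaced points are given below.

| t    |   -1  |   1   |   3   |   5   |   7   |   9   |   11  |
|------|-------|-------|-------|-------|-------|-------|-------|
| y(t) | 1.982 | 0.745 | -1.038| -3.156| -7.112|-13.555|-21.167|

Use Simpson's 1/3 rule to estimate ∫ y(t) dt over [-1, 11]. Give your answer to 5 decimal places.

h = 2, n = 6.
(h/3)·[y₀ + 4y₁ + 2y₂ + 4y₃ + 2y₄ + 4y₅ + y₆] = 0.666667·(-99.349) = -66.23267.

-66.23267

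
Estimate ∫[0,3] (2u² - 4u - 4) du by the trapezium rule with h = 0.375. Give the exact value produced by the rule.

-11.859375

h = (3 − 0)/8 = 0.375.
Nodes u₀,…,u₈ = 0, 0.375, 0.75, 1.125, 1.5, 1.875, 2.25, 2.625, 3.
f(u) = 2u² - 4u - 4: f₀=-4, f₁=-5.21875, f₂=-5.875, f₃=-5.96875, f₄=-5.5, f₅=-4.46875, f₆=-2.875, f₇=-0.71875, f₈=2.
(h/2)·[f₀ + 2f₁ + 2f₂ + 2f₃ + 2f₄ + 2f₅ + 2f₆ + 2f₇ + f₈] = 0.1875·(-63.25) = -11.859375.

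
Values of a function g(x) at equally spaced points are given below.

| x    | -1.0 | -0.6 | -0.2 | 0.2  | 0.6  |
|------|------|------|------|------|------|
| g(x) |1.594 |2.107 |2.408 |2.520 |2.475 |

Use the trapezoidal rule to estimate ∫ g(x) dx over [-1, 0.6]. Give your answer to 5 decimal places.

h = 0.4, n = 4.
(h/2)·[y₀ + 2y₁ + 2y₂ + 2y₃ + y₄] = 0.2·(18.139) = 3.62780.

3.62780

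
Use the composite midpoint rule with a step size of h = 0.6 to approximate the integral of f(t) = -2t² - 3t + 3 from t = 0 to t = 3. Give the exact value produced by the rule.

h = (3 − 0)/5 = 0.6.
Midpoints m₁,…,m₅ = 0.3, 0.9, 1.5, 2.1, 2.7.
f(m₁)=1.92, f(m₂)=-1.32, f(m₃)=-6, f(m₄)=-12.12, f(m₅)=-19.68.
h·[f(m₁) + f(m₂) + f(m₃) + f(m₄) + f(m₅)] = 0.6·(-37.2) = -22.32.

-22.32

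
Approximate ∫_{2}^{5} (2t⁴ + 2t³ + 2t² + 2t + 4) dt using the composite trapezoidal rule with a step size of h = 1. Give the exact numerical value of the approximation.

h = (5 − 2)/3 = 1.
Nodes t₀,…,t₃ = 2, 3, 4, 5.
f(t) = 2t⁴ + 2t³ + 2t² + 2t + 4: f₀=64, f₁=244, f₂=684, f₃=1564.
(h/2)·[f₀ + 2f₁ + 2f₂ + f₃] = 0.5·(3484) = 1742.

1742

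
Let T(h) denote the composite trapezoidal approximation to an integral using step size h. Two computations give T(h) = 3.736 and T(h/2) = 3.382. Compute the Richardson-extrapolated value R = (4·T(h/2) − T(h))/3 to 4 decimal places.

3.2640

R = (4·T(h/2) − T(h)) / 3 = (4·3.382 − 3.736)/3 = (9.792)/3 = 3.2640.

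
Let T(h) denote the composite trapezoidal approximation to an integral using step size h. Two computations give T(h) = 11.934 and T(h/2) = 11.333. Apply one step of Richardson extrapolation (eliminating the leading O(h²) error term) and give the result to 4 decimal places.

R = (4·T(h/2) − T(h)) / 3 = (4·11.333 − 11.934)/3 = (33.398)/3 = 11.1327.

11.1327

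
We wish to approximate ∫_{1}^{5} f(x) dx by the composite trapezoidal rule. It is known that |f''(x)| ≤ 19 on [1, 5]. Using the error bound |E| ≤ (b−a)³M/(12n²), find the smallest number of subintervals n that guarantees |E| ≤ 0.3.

Need 1216/(12n²) ≤ 0.3.
n² ≥ 1216/(12·0.3) = 337.778 ⇒ n ≥ 18.3787, so the smallest n is 19.

19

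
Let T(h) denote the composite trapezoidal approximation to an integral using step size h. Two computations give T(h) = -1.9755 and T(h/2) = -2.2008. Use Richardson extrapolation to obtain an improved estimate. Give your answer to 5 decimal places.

R = (4·T(h/2) − T(h)) / 3 = (4·(-2.2008) − (-1.9755))/3 = (-6.8277)/3 = -2.27590.

-2.27590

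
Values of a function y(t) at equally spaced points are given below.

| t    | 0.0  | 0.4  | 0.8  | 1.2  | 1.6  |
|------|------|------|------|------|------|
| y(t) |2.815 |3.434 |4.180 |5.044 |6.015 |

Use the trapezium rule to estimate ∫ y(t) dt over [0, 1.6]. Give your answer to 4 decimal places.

6.8292

h = 0.4, n = 4.
(h/2)·[y₀ + 2y₁ + 2y₂ + 2y₃ + y₄] = 0.2·(34.146) = 6.8292.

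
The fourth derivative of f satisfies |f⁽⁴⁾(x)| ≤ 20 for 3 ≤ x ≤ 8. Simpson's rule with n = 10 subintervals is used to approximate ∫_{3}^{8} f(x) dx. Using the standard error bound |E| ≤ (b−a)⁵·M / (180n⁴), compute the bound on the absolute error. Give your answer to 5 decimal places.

|E| ≤ (5)⁵·20 / (180·10⁴) = 62500/1800000 = 0.03472.

0.03472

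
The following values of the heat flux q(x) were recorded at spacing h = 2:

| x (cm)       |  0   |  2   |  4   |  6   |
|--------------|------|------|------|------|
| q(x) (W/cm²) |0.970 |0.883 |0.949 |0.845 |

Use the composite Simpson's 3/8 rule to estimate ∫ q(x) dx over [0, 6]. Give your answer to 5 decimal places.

h = 2, n = 3.
(3h/8)·[y₀ + 3y₁ + 3y₂ + y₃] = 0.75·(7.311) = 5.48325.

5.48325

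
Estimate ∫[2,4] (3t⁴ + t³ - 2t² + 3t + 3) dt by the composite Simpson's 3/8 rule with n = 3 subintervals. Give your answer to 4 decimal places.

h = (4 − 2)/3 = 0.666667.
Nodes t₀,…,t₃ = 2, 2.666667, 3.333333, 4.
f(t) = 3t⁴ + t³ - 2t² + 3t + 3: f₀=57, f₁=167.444444, f₂=398.185185, f₃=815.
(3h/8)·[f₀ + 3f₁ + 3f₂ + f₃] = 0.25·(2568.888889) = 642.2222.

642.2222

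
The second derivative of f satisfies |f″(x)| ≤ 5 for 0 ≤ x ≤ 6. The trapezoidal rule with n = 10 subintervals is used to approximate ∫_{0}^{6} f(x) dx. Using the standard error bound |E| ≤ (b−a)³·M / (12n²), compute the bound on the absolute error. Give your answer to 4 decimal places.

|E| ≤ (6)³·5 / (12·10²) = 1080/1200 = 0.9000.

0.9000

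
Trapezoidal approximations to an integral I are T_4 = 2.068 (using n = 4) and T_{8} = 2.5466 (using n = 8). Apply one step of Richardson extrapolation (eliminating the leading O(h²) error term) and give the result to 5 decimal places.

2.70613

R = (4·T_{8} − T_4) / 3 = (4·2.5466 − 2.068)/3 = (8.1184)/3 = 2.70613.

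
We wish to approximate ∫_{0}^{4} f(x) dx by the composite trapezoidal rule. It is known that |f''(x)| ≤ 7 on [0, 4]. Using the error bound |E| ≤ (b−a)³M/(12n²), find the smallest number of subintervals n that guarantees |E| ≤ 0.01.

62

Need 448/(12n²) ≤ 0.01.
n² ≥ 448/(12·0.01) = 3733.33 ⇒ n ≥ 61.1010, so the smallest n is 62.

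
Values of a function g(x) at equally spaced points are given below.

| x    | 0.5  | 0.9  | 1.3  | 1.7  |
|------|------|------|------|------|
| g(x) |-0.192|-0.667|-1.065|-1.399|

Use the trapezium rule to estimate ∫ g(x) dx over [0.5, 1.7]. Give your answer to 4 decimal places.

h = 0.4, n = 3.
(h/2)·[y₀ + 2y₁ + 2y₂ + y₃] = 0.2·(-5.055) = -1.0110.

-1.0110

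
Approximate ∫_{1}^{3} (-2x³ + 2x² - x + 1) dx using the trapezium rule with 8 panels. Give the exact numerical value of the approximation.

h = (3 − 1)/8 = 0.25.
Nodes x₀,…,x₈ = 1, 1.25, 1.5, 1.75, 2, 2.25, 2.5, 2.75, 3.
f(x) = -2x³ + 2x² - x + 1: f₀=0, f₁=-1.03125, f₂=-2.75, f₃=-5.34375, f₄=-9, f₅=-13.90625, f₆=-20.25, f₇=-28.21875, f₈=-38.
(h/2)·[f₀ + 2f₁ + 2f₂ + 2f₃ + 2f₄ + 2f₅ + 2f₆ + 2f₇ + f₈] = 0.125·(-199) = -24.875.

-24.875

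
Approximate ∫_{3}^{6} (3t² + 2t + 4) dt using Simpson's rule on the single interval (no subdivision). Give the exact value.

S = (b−a)/6 · [f(3) + 4f(4.5) + f(6)] = 0.5·[37 + 4·73.75 + 124] = 228.

228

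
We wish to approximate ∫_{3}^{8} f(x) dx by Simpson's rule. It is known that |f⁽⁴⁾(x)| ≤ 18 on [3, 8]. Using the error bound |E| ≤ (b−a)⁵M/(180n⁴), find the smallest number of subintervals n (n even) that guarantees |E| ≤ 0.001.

Need 56250/(180n⁴) ≤ 0.001.
n⁴ ≥ 56250/(180·0.001) = 312500 ⇒ n ≥ 23.6435, so the smallest even n is 24. (n must be even for Simpson's rule.)

24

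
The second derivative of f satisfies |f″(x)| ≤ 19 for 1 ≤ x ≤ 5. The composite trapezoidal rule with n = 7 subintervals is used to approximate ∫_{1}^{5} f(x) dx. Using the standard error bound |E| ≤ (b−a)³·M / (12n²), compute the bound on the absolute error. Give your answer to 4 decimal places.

2.0680

|E| ≤ (4)³·19 / (12·7²) = 1216/588 = 2.0680.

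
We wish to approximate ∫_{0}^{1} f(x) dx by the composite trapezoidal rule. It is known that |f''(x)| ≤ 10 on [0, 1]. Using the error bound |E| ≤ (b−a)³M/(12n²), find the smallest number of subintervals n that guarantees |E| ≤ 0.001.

29

Need 10/(12n²) ≤ 0.001.
n² ≥ 10/(12·0.001) = 833.333 ⇒ n ≥ 28.8675, so the smallest n is 29.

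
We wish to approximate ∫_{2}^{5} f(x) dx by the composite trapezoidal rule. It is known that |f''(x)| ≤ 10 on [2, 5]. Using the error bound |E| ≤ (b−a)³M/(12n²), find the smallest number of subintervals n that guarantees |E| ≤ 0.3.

9

Need 270/(12n²) ≤ 0.3.
n² ≥ 270/(12·0.3) = 75 ⇒ n ≥ 8.6603, so the smallest n is 9.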